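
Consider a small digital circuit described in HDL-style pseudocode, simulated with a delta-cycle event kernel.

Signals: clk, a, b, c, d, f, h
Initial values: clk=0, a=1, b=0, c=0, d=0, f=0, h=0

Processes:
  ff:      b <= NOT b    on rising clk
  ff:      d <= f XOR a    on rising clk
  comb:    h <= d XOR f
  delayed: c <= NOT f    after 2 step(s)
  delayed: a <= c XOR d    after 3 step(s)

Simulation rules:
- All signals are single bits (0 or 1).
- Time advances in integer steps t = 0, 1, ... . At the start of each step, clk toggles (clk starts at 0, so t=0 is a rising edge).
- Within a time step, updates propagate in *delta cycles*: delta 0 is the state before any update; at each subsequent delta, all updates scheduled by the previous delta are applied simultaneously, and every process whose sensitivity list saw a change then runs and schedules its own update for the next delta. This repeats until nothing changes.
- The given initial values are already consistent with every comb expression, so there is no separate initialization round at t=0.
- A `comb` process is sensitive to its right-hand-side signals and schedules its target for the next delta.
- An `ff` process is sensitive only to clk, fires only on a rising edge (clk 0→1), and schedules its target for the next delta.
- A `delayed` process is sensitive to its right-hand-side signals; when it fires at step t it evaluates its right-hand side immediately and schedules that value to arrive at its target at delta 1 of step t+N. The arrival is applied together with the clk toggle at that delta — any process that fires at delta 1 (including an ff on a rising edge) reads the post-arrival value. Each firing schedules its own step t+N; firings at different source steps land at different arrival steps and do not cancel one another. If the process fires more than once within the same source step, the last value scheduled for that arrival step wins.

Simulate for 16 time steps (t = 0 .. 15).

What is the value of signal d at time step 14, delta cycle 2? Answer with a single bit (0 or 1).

t0.Δ0 d=0 c=0 b=0 clk=0 f=0 a=1 h=0
t0.Δ1 d=0 c=0 b=0 clk=1 f=0 a=1 h=0
t0.Δ2 d=1 c=0 b=1 clk=1 f=0 a=1 h=0
t0.Δ3 d=1 c=0 b=1 clk=1 f=0 a=1 h=1
t1.Δ0 d=1 c=0 b=1 clk=1 f=0 a=1 h=1
t1.Δ1 d=1 c=0 b=1 clk=0 f=0 a=1 h=1
t2.Δ0 d=1 c=0 b=1 clk=0 f=0 a=1 h=1
t2.Δ1 d=1 c=0 b=1 clk=1 f=0 a=1 h=1
t2.Δ2 d=1 c=0 b=0 clk=1 f=0 a=1 h=1
t3.Δ0 d=1 c=0 b=0 clk=1 f=0 a=1 h=1
t3.Δ1 d=1 c=0 b=0 clk=0 f=0 a=1 h=1
t4.Δ0 d=1 c=0 b=0 clk=0 f=0 a=1 h=1
t4.Δ1 d=1 c=0 b=0 clk=1 f=0 a=1 h=1
t4.Δ2 d=1 c=0 b=1 clk=1 f=0 a=1 h=1
t5.Δ0 d=1 c=0 b=1 clk=1 f=0 a=1 h=1
t5.Δ1 d=1 c=0 b=1 clk=0 f=0 a=1 h=1
t6.Δ0 d=1 c=0 b=1 clk=0 f=0 a=1 h=1
t6.Δ1 d=1 c=0 b=1 clk=1 f=0 a=1 h=1
t6.Δ2 d=1 c=0 b=0 clk=1 f=0 a=1 h=1
t7.Δ0 d=1 c=0 b=0 clk=1 f=0 a=1 h=1
t7.Δ1 d=1 c=0 b=0 clk=0 f=0 a=1 h=1
t8.Δ0 d=1 c=0 b=0 clk=0 f=0 a=1 h=1
t8.Δ1 d=1 c=0 b=0 clk=1 f=0 a=1 h=1
t8.Δ2 d=1 c=0 b=1 clk=1 f=0 a=1 h=1
t9.Δ0 d=1 c=0 b=1 clk=1 f=0 a=1 h=1
t9.Δ1 d=1 c=0 b=1 clk=0 f=0 a=1 h=1
t10.Δ0 d=1 c=0 b=1 clk=0 f=0 a=1 h=1
t10.Δ1 d=1 c=0 b=1 clk=1 f=0 a=1 h=1
t10.Δ2 d=1 c=0 b=0 clk=1 f=0 a=1 h=1
t11.Δ0 d=1 c=0 b=0 clk=1 f=0 a=1 h=1
t11.Δ1 d=1 c=0 b=0 clk=0 f=0 a=1 h=1
t12.Δ0 d=1 c=0 b=0 clk=0 f=0 a=1 h=1
t12.Δ1 d=1 c=0 b=0 clk=1 f=0 a=1 h=1
t12.Δ2 d=1 c=0 b=1 clk=1 f=0 a=1 h=1
t13.Δ0 d=1 c=0 b=1 clk=1 f=0 a=1 h=1
t13.Δ1 d=1 c=0 b=1 clk=0 f=0 a=1 h=1
t14.Δ0 d=1 c=0 b=1 clk=0 f=0 a=1 h=1
t14.Δ1 d=1 c=0 b=1 clk=1 f=0 a=1 h=1
t14.Δ2 d=1 c=0 b=0 clk=1 f=0 a=1 h=1
t15.Δ0 d=1 c=0 b=0 clk=1 f=0 a=1 h=1
t15.Δ1 d=1 c=0 b=0 clk=0 f=0 a=1 h=1

1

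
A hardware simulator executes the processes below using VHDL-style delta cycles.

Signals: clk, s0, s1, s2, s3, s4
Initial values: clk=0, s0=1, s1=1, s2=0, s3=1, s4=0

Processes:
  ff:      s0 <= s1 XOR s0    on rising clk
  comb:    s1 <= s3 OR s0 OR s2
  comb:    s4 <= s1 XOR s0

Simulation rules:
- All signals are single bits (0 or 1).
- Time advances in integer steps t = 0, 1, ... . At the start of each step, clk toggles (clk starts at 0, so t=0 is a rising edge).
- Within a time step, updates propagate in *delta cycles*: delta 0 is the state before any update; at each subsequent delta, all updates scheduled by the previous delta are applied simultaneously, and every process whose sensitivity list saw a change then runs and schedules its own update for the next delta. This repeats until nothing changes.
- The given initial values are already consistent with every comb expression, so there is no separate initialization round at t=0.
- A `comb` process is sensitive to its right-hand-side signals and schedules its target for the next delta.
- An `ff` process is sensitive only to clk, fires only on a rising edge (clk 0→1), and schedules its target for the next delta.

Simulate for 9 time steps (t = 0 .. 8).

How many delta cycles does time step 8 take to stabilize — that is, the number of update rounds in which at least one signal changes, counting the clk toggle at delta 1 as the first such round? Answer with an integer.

3

t=0 Δ0: s3=1 s2=0 s4=0 s1=1 clk=0 s0=1
  Δ1: clk:0→1
  Δ2: s0:1→0
  Δ3: s4:0→1
  (3Δ to stable)
t=1 Δ0: s3=1 s2=0 s4=1 s1=1 clk=1 s0=0
  Δ1: clk:1→0
  (1Δ to stable)
t=2 Δ0: s3=1 s2=0 s4=1 s1=1 clk=0 s0=0
  Δ1: clk:0→1
  Δ2: s0:0→1
  Δ3: s4:1→0
  (3Δ to stable)
t=3 Δ0: s3=1 s2=0 s4=0 s1=1 clk=1 s0=1
  Δ1: clk:1→0
  (1Δ to stable)
t=4 Δ0: s3=1 s2=0 s4=0 s1=1 clk=0 s0=1
  Δ1: clk:0→1
  Δ2: s0:1→0
  Δ3: s4:0→1
  (3Δ to stable)
t=5 Δ0: s3=1 s2=0 s4=1 s1=1 clk=1 s0=0
  Δ1: clk:1→0
  (1Δ to stable)
t=6 Δ0: s3=1 s2=0 s4=1 s1=1 clk=0 s0=0
  Δ1: clk:0→1
  Δ2: s0:0→1
  Δ3: s4:1→0
  (3Δ to stable)
t=7 Δ0: s3=1 s2=0 s4=0 s1=1 clk=1 s0=1
  Δ1: clk:1→0
  (1Δ to stable)
t=8 Δ0: s3=1 s2=0 s4=0 s1=1 clk=0 s0=1
  Δ1: clk:0→1
  Δ2: s0:1→0
  Δ3: s4:0→1
  (3Δ to stable)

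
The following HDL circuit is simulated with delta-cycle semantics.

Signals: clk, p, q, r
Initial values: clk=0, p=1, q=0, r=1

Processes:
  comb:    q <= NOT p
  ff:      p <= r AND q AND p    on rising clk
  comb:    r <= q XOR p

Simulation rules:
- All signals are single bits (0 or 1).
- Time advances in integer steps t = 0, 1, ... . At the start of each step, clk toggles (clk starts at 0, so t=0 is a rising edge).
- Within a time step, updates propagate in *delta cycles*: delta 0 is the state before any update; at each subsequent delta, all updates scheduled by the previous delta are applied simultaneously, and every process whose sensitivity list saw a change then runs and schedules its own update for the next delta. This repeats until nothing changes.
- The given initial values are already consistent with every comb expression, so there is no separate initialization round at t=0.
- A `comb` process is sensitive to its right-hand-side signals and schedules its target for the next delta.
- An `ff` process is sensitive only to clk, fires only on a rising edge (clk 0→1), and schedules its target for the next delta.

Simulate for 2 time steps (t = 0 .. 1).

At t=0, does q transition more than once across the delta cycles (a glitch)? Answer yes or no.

[bits: q,r,clk,p]
t=0: Δ0=0101 Δ1=0111 Δ2=0110 Δ3=1010 Δ4=1110 | 4Δ
t=1: Δ0=1110 Δ1=1100 | 1Δ

no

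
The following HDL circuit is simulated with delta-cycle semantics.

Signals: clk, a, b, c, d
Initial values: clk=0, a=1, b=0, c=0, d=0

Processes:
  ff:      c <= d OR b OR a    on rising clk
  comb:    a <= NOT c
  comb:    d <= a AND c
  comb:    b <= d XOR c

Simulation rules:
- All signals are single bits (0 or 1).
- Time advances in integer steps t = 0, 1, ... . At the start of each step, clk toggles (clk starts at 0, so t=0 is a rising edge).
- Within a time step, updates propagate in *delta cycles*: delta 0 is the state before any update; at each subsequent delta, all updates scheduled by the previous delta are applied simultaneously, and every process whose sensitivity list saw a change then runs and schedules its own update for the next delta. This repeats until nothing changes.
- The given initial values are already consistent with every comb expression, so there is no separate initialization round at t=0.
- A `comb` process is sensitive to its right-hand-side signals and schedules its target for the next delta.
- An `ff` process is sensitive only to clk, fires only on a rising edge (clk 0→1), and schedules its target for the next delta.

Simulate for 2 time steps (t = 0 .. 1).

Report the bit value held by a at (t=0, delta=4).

t0.Δ0 d=0 a=1 clk=0 c=0 b=0
t0.Δ1 d=0 a=1 clk=1 c=0 b=0
t0.Δ2 d=0 a=1 clk=1 c=1 b=0
t0.Δ3 d=1 a=0 clk=1 c=1 b=1
t0.Δ4 d=0 a=0 clk=1 c=1 b=0
t0.Δ5 d=0 a=0 clk=1 c=1 b=1
t1.Δ0 d=0 a=0 clk=1 c=1 b=1
t1.Δ1 d=0 a=0 clk=0 c=1 b=1

0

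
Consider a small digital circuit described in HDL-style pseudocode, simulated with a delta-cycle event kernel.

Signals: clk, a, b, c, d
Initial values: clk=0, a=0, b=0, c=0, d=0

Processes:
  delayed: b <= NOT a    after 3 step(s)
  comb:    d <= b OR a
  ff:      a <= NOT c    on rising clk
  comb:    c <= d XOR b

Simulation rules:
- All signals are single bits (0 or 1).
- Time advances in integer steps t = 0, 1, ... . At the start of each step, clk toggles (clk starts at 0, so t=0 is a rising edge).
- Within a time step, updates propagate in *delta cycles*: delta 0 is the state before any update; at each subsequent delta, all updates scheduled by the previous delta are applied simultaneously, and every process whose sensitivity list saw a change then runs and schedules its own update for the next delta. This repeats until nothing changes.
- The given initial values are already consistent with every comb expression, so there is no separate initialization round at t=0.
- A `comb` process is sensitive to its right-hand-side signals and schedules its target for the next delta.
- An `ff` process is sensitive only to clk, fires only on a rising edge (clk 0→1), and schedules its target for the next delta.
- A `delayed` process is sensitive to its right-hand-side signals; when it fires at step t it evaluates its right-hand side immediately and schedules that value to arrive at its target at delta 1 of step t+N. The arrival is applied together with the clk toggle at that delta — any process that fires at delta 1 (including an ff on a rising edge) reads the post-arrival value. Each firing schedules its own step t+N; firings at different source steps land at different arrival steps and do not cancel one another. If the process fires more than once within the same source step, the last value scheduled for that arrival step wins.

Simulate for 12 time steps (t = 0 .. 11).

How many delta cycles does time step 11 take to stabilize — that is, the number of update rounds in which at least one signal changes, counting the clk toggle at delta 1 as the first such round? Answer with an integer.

2

t=0 Δ0: c=0 a=0 clk=0 d=0 b=0
  Δ1: clk:0→1
  Δ2: a:0→1
  Δ3: d:0→1
  Δ4: c:0→1
  (4Δ to stable)
t=1 Δ0: c=1 a=1 clk=1 d=1 b=0
  Δ1: clk:1→0
  (1Δ to stable)
t=2 Δ0: c=1 a=1 clk=0 d=1 b=0
  Δ1: clk:0→1
  Δ2: a:1→0
  Δ3: d:1→0
  Δ4: c:1→0
  (4Δ to stable)
t=3 Δ0: c=0 a=0 clk=1 d=0 b=0
  Δ1: clk:1→0
  (1Δ to stable)
t=4 Δ0: c=0 a=0 clk=0 d=0 b=0
  Δ1: clk:0→1
  Δ2: a:0→1
  Δ3: d:0→1
  Δ4: c:0→1
  (4Δ to stable)
t=5 Δ0: c=1 a=1 clk=1 d=1 b=0
  Δ1: clk:1→0, b:0→1
  Δ2: c:1→0
  (2Δ to stable)
t=6 Δ0: c=0 a=1 clk=0 d=1 b=1
  Δ1: clk:0→1
  (1Δ to stable)
t=7 Δ0: c=0 a=1 clk=1 d=1 b=1
  Δ1: clk:1→0, b:1→0
  Δ2: c:0→1
  (2Δ to stable)
t=8 Δ0: c=1 a=1 clk=0 d=1 b=0
  Δ1: clk:0→1
  Δ2: a:1→0
  Δ3: d:1→0
  Δ4: c:1→0
  (4Δ to stable)
t=9 Δ0: c=0 a=0 clk=1 d=0 b=0
  Δ1: clk:1→0
  (1Δ to stable)
t=10 Δ0: c=0 a=0 clk=0 d=0 b=0
  Δ1: clk:0→1
  Δ2: a:0→1
  Δ3: d:0→1
  Δ4: c:0→1
  (4Δ to stable)
t=11 Δ0: c=1 a=1 clk=1 d=1 b=0
  Δ1: clk:1→0, b:0→1
  Δ2: c:1→0
  (2Δ to stable)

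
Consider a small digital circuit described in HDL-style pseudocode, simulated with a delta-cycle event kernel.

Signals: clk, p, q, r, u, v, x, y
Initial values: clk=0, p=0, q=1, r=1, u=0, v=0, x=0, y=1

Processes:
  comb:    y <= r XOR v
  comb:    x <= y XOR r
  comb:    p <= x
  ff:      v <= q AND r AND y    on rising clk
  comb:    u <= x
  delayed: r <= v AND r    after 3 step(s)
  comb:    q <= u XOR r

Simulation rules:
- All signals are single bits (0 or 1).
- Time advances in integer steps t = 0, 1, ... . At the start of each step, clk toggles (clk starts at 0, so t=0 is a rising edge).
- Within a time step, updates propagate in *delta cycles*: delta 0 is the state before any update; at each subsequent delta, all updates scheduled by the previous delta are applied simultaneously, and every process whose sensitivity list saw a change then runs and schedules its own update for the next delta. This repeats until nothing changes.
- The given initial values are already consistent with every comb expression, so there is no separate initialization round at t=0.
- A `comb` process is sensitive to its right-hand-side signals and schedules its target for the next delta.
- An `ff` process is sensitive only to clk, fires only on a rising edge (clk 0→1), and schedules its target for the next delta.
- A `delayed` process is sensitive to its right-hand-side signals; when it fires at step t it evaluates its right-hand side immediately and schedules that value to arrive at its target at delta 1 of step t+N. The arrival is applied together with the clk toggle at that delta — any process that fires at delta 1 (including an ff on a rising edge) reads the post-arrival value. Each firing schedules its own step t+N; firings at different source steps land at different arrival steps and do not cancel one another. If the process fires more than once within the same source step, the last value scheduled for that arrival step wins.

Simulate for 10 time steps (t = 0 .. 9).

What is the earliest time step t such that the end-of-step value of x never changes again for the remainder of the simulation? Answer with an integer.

6

t0.Δ0 u=0 y=1 v=0 q=1 clk=0 p=0 x=0 r=1
t0.Δ1 u=0 y=1 v=0 q=1 clk=1 p=0 x=0 r=1
t0.Δ2 u=0 y=1 v=1 q=1 clk=1 p=0 x=0 r=1
t0.Δ3 u=0 y=0 v=1 q=1 clk=1 p=0 x=0 r=1
t0.Δ4 u=0 y=0 v=1 q=1 clk=1 p=0 x=1 r=1
t0.Δ5 u=1 y=0 v=1 q=1 clk=1 p=1 x=1 r=1
t0.Δ6 u=1 y=0 v=1 q=0 clk=1 p=1 x=1 r=1
t1.Δ0 u=1 y=0 v=1 q=0 clk=1 p=1 x=1 r=1
t1.Δ1 u=1 y=0 v=1 q=0 clk=0 p=1 x=1 r=1
t2.Δ0 u=1 y=0 v=1 q=0 clk=0 p=1 x=1 r=1
t2.Δ1 u=1 y=0 v=1 q=0 clk=1 p=1 x=1 r=1
t2.Δ2 u=1 y=0 v=0 q=0 clk=1 p=1 x=1 r=1
t2.Δ3 u=1 y=1 v=0 q=0 clk=1 p=1 x=1 r=1
t2.Δ4 u=1 y=1 v=0 q=0 clk=1 p=1 x=0 r=1
t2.Δ5 u=0 y=1 v=0 q=0 clk=1 p=0 x=0 r=1
t2.Δ6 u=0 y=1 v=0 q=1 clk=1 p=0 x=0 r=1
t3.Δ0 u=0 y=1 v=0 q=1 clk=1 p=0 x=0 r=1
t3.Δ1 u=0 y=1 v=0 q=1 clk=0 p=0 x=0 r=1
t4.Δ0 u=0 y=1 v=0 q=1 clk=0 p=0 x=0 r=1
t4.Δ1 u=0 y=1 v=0 q=1 clk=1 p=0 x=0 r=1
t4.Δ2 u=0 y=1 v=1 q=1 clk=1 p=0 x=0 r=1
t4.Δ3 u=0 y=0 v=1 q=1 clk=1 p=0 x=0 r=1
t4.Δ4 u=0 y=0 v=1 q=1 clk=1 p=0 x=1 r=1
t4.Δ5 u=1 y=0 v=1 q=1 clk=1 p=1 x=1 r=1
t4.Δ6 u=1 y=0 v=1 q=0 clk=1 p=1 x=1 r=1
t5.Δ0 u=1 y=0 v=1 q=0 clk=1 p=1 x=1 r=1
t5.Δ1 u=1 y=0 v=1 q=0 clk=0 p=1 x=1 r=0
t5.Δ2 u=1 y=1 v=1 q=1 clk=0 p=1 x=0 r=0
t5.Δ3 u=0 y=1 v=1 q=1 clk=0 p=0 x=1 r=0
t5.Δ4 u=1 y=1 v=1 q=0 clk=0 p=1 x=1 r=0
t5.Δ5 u=1 y=1 v=1 q=1 clk=0 p=1 x=1 r=0
t6.Δ0 u=1 y=1 v=1 q=1 clk=0 p=1 x=1 r=0
t6.Δ1 u=1 y=1 v=1 q=1 clk=1 p=1 x=1 r=0
t6.Δ2 u=1 y=1 v=0 q=1 clk=1 p=1 x=1 r=0
t6.Δ3 u=1 y=0 v=0 q=1 clk=1 p=1 x=1 r=0
t6.Δ4 u=1 y=0 v=0 q=1 clk=1 p=1 x=0 r=0
t6.Δ5 u=0 y=0 v=0 q=1 clk=1 p=0 x=0 r=0
t6.Δ6 u=0 y=0 v=0 q=0 clk=1 p=0 x=0 r=0
t7.Δ0 u=0 y=0 v=0 q=0 clk=1 p=0 x=0 r=0
t7.Δ1 u=0 y=0 v=0 q=0 clk=0 p=0 x=0 r=1
t7.Δ2 u=0 y=1 v=0 q=1 clk=0 p=0 x=1 r=1
t7.Δ3 u=1 y=1 v=0 q=1 clk=0 p=1 x=0 r=1
t7.Δ4 u=0 y=1 v=0 q=0 clk=0 p=0 x=0 r=1
t7.Δ5 u=0 y=1 v=0 q=1 clk=0 p=0 x=0 r=1
t8.Δ0 u=0 y=1 v=0 q=1 clk=0 p=0 x=0 r=1
t8.Δ1 u=0 y=1 v=0 q=1 clk=1 p=0 x=0 r=0
t8.Δ2 u=0 y=0 v=0 q=0 clk=1 p=0 x=1 r=0
t8.Δ3 u=1 y=0 v=0 q=0 clk=1 p=1 x=0 r=0
t8.Δ4 u=0 y=0 v=0 q=1 clk=1 p=0 x=0 r=0
t8.Δ5 u=0 y=0 v=0 q=0 clk=1 p=0 x=0 r=0
t9.Δ0 u=0 y=0 v=0 q=0 clk=1 p=0 x=0 r=0
t9.Δ1 u=0 y=0 v=0 q=0 clk=0 p=0 x=0 r=0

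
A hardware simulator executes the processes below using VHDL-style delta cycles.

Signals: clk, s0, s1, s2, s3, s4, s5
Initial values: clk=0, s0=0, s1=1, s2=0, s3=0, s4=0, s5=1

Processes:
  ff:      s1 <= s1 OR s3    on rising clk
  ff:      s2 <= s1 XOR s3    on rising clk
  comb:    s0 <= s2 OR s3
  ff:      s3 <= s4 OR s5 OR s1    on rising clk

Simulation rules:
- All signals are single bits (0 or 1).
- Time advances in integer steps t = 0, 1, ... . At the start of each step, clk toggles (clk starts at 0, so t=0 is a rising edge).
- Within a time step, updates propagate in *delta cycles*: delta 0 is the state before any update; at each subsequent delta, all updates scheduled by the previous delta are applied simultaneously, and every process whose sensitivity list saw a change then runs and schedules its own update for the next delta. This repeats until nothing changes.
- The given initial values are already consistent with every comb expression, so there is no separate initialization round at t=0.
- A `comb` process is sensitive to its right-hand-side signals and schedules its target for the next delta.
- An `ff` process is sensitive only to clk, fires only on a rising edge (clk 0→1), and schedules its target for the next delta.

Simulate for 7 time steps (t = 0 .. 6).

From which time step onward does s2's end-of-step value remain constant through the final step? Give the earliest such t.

t0.Δ0 s3=0 s2=0 s4=0 s5=1 s0=0 clk=0 s1=1
t0.Δ1 s3=0 s2=0 s4=0 s5=1 s0=0 clk=1 s1=1
t0.Δ2 s3=1 s2=1 s4=0 s5=1 s0=0 clk=1 s1=1
t0.Δ3 s3=1 s2=1 s4=0 s5=1 s0=1 clk=1 s1=1
t1.Δ0 s3=1 s2=1 s4=0 s5=1 s0=1 clk=1 s1=1
t1.Δ1 s3=1 s2=1 s4=0 s5=1 s0=1 clk=0 s1=1
t2.Δ0 s3=1 s2=1 s4=0 s5=1 s0=1 clk=0 s1=1
t2.Δ1 s3=1 s2=1 s4=0 s5=1 s0=1 clk=1 s1=1
t2.Δ2 s3=1 s2=0 s4=0 s5=1 s0=1 clk=1 s1=1
t3.Δ0 s3=1 s2=0 s4=0 s5=1 s0=1 clk=1 s1=1
t3.Δ1 s3=1 s2=0 s4=0 s5=1 s0=1 clk=0 s1=1
t4.Δ0 s3=1 s2=0 s4=0 s5=1 s0=1 clk=0 s1=1
t4.Δ1 s3=1 s2=0 s4=0 s5=1 s0=1 clk=1 s1=1
t5.Δ0 s3=1 s2=0 s4=0 s5=1 s0=1 clk=1 s1=1
t5.Δ1 s3=1 s2=0 s4=0 s5=1 s0=1 clk=0 s1=1
t6.Δ0 s3=1 s2=0 s4=0 s5=1 s0=1 clk=0 s1=1
t6.Δ1 s3=1 s2=0 s4=0 s5=1 s0=1 clk=1 s1=1

2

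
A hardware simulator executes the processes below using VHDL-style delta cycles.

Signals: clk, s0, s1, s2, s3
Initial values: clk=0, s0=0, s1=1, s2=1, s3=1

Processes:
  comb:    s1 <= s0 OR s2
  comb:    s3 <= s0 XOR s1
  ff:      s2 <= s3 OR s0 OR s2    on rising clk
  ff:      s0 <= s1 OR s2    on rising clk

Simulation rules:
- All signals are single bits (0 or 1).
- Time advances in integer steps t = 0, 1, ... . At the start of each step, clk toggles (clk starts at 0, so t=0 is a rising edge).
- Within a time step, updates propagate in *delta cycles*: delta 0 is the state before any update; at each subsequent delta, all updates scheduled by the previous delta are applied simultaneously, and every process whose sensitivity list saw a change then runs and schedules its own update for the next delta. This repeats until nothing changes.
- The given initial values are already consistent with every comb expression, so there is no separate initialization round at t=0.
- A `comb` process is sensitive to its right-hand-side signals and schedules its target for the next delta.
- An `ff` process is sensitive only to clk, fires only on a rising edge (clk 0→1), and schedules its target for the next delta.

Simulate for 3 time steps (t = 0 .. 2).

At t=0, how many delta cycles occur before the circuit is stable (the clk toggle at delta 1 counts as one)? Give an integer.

t0.Δ0 s1=1 clk=0 s0=0 s2=1 s3=1
t0.Δ1 s1=1 clk=1 s0=0 s2=1 s3=1
t0.Δ2 s1=1 clk=1 s0=1 s2=1 s3=1
t0.Δ3 s1=1 clk=1 s0=1 s2=1 s3=0
t1.Δ0 s1=1 clk=1 s0=1 s2=1 s3=0
t1.Δ1 s1=1 clk=0 s0=1 s2=1 s3=0
t2.Δ0 s1=1 clk=0 s0=1 s2=1 s3=0
t2.Δ1 s1=1 clk=1 s0=1 s2=1 s3=0

3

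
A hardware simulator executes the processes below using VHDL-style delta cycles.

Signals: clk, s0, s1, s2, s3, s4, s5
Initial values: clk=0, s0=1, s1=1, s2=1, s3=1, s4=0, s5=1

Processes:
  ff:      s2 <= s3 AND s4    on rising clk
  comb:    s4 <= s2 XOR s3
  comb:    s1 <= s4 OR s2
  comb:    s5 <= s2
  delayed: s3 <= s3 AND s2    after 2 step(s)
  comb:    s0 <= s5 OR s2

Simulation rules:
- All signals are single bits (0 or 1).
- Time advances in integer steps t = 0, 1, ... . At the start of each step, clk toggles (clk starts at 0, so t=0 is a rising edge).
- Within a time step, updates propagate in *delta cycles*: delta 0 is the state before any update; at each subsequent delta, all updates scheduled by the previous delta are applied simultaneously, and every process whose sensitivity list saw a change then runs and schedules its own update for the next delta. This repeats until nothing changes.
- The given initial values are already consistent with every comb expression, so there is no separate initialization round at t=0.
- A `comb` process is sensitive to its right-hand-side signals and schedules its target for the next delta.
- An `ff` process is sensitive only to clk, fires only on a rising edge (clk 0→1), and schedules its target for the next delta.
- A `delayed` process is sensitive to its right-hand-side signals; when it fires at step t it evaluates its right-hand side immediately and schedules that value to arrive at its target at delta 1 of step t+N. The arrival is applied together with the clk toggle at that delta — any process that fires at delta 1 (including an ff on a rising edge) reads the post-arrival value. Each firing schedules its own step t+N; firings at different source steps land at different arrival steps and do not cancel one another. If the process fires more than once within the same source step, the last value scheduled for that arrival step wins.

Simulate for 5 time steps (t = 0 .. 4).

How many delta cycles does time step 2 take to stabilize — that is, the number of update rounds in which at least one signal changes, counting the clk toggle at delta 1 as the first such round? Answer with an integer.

3

[bits: s4,clk,s3,s0,s1,s5,s2]
t=0: Δ0=0011111 Δ1=0111111 Δ2=0111110 Δ3=1111000 Δ4=1110100 | 4Δ
t=1: Δ0=1110100 Δ1=1010100 | 1Δ
t=2: Δ0=1010100 Δ1=1100100 Δ2=0100100 Δ3=0100000 | 3Δ
t=3: Δ0=0100000 Δ1=0000000 | 1Δ
t=4: Δ0=0000000 Δ1=0100000 | 1Δ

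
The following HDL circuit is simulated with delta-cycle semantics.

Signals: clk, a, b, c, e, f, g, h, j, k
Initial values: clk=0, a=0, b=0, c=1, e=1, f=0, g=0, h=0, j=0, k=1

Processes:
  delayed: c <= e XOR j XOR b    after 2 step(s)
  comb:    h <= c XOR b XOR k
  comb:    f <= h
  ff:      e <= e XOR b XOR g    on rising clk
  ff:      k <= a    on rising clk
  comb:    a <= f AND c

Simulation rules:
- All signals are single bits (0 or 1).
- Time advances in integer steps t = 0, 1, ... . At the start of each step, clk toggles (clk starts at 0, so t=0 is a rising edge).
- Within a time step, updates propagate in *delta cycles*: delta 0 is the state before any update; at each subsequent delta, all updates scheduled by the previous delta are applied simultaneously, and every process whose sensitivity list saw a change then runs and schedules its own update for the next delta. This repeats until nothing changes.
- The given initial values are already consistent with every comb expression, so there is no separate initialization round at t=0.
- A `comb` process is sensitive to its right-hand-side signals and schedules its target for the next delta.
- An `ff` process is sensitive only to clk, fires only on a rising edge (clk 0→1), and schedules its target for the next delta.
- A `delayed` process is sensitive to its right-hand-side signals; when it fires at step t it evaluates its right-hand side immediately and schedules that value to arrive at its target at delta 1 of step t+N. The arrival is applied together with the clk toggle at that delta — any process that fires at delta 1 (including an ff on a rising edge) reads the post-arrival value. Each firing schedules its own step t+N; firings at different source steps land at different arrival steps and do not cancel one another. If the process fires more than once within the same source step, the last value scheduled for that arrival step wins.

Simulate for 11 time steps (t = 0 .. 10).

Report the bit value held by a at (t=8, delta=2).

t0.Δ0 j=0 k=1 b=0 clk=0 e=1 h=0 f=0 c=1 a=0 g=0
t0.Δ1 j=0 k=1 b=0 clk=1 e=1 h=0 f=0 c=1 a=0 g=0
t0.Δ2 j=0 k=0 b=0 clk=1 e=1 h=0 f=0 c=1 a=0 g=0
t0.Δ3 j=0 k=0 b=0 clk=1 e=1 h=1 f=0 c=1 a=0 g=0
t0.Δ4 j=0 k=0 b=0 clk=1 e=1 h=1 f=1 c=1 a=0 g=0
t0.Δ5 j=0 k=0 b=0 clk=1 e=1 h=1 f=1 c=1 a=1 g=0
t1.Δ0 j=0 k=0 b=0 clk=1 e=1 h=1 f=1 c=1 a=1 g=0
t1.Δ1 j=0 k=0 b=0 clk=0 e=1 h=1 f=1 c=1 a=1 g=0
t2.Δ0 j=0 k=0 b=0 clk=0 e=1 h=1 f=1 c=1 a=1 g=0
t2.Δ1 j=0 k=0 b=0 clk=1 e=1 h=1 f=1 c=1 a=1 g=0
t2.Δ2 j=0 k=1 b=0 clk=1 e=1 h=1 f=1 c=1 a=1 g=0
t2.Δ3 j=0 k=1 b=0 clk=1 e=1 h=0 f=1 c=1 a=1 g=0
t2.Δ4 j=0 k=1 b=0 clk=1 e=1 h=0 f=0 c=1 a=1 g=0
t2.Δ5 j=0 k=1 b=0 clk=1 e=1 h=0 f=0 c=1 a=0 g=0
t3.Δ0 j=0 k=1 b=0 clk=1 e=1 h=0 f=0 c=1 a=0 g=0
t3.Δ1 j=0 k=1 b=0 clk=0 e=1 h=0 f=0 c=1 a=0 g=0
t4.Δ0 j=0 k=1 b=0 clk=0 e=1 h=0 f=0 c=1 a=0 g=0
t4.Δ1 j=0 k=1 b=0 clk=1 e=1 h=0 f=0 c=1 a=0 g=0
t4.Δ2 j=0 k=0 b=0 clk=1 e=1 h=0 f=0 c=1 a=0 g=0
t4.Δ3 j=0 k=0 b=0 clk=1 e=1 h=1 f=0 c=1 a=0 g=0
t4.Δ4 j=0 k=0 b=0 clk=1 e=1 h=1 f=1 c=1 a=0 g=0
t4.Δ5 j=0 k=0 b=0 clk=1 e=1 h=1 f=1 c=1 a=1 g=0
t5.Δ0 j=0 k=0 b=0 clk=1 e=1 h=1 f=1 c=1 a=1 g=0
t5.Δ1 j=0 k=0 b=0 clk=0 e=1 h=1 f=1 c=1 a=1 g=0
t6.Δ0 j=0 k=0 b=0 clk=0 e=1 h=1 f=1 c=1 a=1 g=0
t6.Δ1 j=0 k=0 b=0 clk=1 e=1 h=1 f=1 c=1 a=1 g=0
t6.Δ2 j=0 k=1 b=0 clk=1 e=1 h=1 f=1 c=1 a=1 g=0
t6.Δ3 j=0 k=1 b=0 clk=1 e=1 h=0 f=1 c=1 a=1 g=0
t6.Δ4 j=0 k=1 b=0 clk=1 e=1 h=0 f=0 c=1 a=1 g=0
t6.Δ5 j=0 k=1 b=0 clk=1 e=1 h=0 f=0 c=1 a=0 g=0
t7.Δ0 j=0 k=1 b=0 clk=1 e=1 h=0 f=0 c=1 a=0 g=0
t7.Δ1 j=0 k=1 b=0 clk=0 e=1 h=0 f=0 c=1 a=0 g=0
t8.Δ0 j=0 k=1 b=0 clk=0 e=1 h=0 f=0 c=1 a=0 g=0
t8.Δ1 j=0 k=1 b=0 clk=1 e=1 h=0 f=0 c=1 a=0 g=0
t8.Δ2 j=0 k=0 b=0 clk=1 e=1 h=0 f=0 c=1 a=0 g=0
t8.Δ3 j=0 k=0 b=0 clk=1 e=1 h=1 f=0 c=1 a=0 g=0
t8.Δ4 j=0 k=0 b=0 clk=1 e=1 h=1 f=1 c=1 a=0 g=0
t8.Δ5 j=0 k=0 b=0 clk=1 e=1 h=1 f=1 c=1 a=1 g=0
t9.Δ0 j=0 k=0 b=0 clk=1 e=1 h=1 f=1 c=1 a=1 g=0
t9.Δ1 j=0 k=0 b=0 clk=0 e=1 h=1 f=1 c=1 a=1 g=0
t10.Δ0 j=0 k=0 b=0 clk=0 e=1 h=1 f=1 c=1 a=1 g=0
t10.Δ1 j=0 k=0 b=0 clk=1 e=1 h=1 f=1 c=1 a=1 g=0
t10.Δ2 j=0 k=1 b=0 clk=1 e=1 h=1 f=1 c=1 a=1 g=0
t10.Δ3 j=0 k=1 b=0 clk=1 e=1 h=0 f=1 c=1 a=1 g=0
t10.Δ4 j=0 k=1 b=0 clk=1 e=1 h=0 f=0 c=1 a=1 g=0
t10.Δ5 j=0 k=1 b=0 clk=1 e=1 h=0 f=0 c=1 a=0 g=0

0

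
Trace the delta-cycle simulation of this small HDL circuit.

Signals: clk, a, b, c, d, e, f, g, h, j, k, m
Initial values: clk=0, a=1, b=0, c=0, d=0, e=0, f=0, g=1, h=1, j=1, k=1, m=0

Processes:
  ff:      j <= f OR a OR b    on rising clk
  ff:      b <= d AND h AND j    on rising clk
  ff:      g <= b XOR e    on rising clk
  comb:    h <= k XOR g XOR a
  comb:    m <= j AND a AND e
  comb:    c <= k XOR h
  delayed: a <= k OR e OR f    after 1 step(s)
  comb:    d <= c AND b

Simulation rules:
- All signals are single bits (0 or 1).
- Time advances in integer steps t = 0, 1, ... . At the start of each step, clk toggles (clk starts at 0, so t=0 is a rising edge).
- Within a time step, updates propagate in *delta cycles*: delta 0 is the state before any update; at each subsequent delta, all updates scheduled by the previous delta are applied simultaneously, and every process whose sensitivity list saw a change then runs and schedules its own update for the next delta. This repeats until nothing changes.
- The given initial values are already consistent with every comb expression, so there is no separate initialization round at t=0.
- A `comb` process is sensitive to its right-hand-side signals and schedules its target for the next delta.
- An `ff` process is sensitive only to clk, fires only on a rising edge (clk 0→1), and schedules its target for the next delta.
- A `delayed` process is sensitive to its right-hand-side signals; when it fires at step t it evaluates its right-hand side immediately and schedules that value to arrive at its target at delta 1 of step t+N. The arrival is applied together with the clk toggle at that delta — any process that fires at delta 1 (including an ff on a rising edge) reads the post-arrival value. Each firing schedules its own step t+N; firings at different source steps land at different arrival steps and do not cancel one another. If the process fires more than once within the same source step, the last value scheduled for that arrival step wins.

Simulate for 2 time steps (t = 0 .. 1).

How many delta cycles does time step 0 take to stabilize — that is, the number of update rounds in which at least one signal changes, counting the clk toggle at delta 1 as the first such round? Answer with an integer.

t0.Δ0 k=1 e=0 j=1 m=0 g=1 h=1 c=0 b=0 f=0 clk=0 a=1 d=0
t0.Δ1 k=1 e=0 j=1 m=0 g=1 h=1 c=0 b=0 f=0 clk=1 a=1 d=0
t0.Δ2 k=1 e=0 j=1 m=0 g=0 h=1 c=0 b=0 f=0 clk=1 a=1 d=0
t0.Δ3 k=1 e=0 j=1 m=0 g=0 h=0 c=0 b=0 f=0 clk=1 a=1 d=0
t0.Δ4 k=1 e=0 j=1 m=0 g=0 h=0 c=1 b=0 f=0 clk=1 a=1 d=0
t1.Δ0 k=1 e=0 j=1 m=0 g=0 h=0 c=1 b=0 f=0 clk=1 a=1 d=0
t1.Δ1 k=1 e=0 j=1 m=0 g=0 h=0 c=1 b=0 f=0 clk=0 a=1 d=0

4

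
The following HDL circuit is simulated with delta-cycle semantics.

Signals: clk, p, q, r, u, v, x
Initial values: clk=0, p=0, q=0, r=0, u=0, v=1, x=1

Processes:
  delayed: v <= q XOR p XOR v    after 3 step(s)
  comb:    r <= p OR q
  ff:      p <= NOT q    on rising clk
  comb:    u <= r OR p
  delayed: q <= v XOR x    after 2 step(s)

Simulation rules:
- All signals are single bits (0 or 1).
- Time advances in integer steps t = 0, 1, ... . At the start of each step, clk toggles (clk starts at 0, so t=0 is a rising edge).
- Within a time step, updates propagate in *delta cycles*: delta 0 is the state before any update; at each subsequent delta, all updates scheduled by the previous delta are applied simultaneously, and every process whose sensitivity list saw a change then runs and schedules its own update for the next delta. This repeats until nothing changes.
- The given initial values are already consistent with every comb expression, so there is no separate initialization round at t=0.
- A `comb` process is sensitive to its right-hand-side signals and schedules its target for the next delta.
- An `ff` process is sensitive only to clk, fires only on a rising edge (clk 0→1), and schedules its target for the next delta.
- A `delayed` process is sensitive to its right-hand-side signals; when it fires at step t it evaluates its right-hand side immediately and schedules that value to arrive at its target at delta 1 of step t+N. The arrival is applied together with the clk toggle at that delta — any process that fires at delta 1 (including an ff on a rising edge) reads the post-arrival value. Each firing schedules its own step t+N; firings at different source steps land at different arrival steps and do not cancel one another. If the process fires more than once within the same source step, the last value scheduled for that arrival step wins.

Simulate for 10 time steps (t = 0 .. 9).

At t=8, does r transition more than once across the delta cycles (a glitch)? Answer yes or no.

yes

t=0 Δ0: clk=0 v=1 r=0 x=1 u=0 q=0 p=0
  Δ1: clk:0→1
  Δ2: p:0→1
  Δ3: r:0→1, u:0→1
  (3Δ to stable)
t=1 Δ0: clk=1 v=1 r=1 x=1 u=1 q=0 p=1
  Δ1: clk:1→0
  (1Δ to stable)
t=2 Δ0: clk=0 v=1 r=1 x=1 u=1 q=0 p=1
  Δ1: clk:0→1
  (1Δ to stable)
t=3 Δ0: clk=1 v=1 r=1 x=1 u=1 q=0 p=1
  Δ1: clk:1→0, v:1→0
  (1Δ to stable)
t=4 Δ0: clk=0 v=0 r=1 x=1 u=1 q=0 p=1
  Δ1: clk:0→1
  (1Δ to stable)
t=5 Δ0: clk=1 v=0 r=1 x=1 u=1 q=0 p=1
  Δ1: clk:1→0, q:0→1
  (1Δ to stable)
t=6 Δ0: clk=0 v=0 r=1 x=1 u=1 q=1 p=1
  Δ1: clk:0→1, v:0→1
  Δ2: p:1→0
  (2Δ to stable)
t=7 Δ0: clk=1 v=1 r=1 x=1 u=1 q=1 p=0
  Δ1: clk:1→0
  (1Δ to stable)
t=8 Δ0: clk=0 v=1 r=1 x=1 u=1 q=1 p=0
  Δ1: clk:0→1, v:1→0, q:1→0
  Δ2: r:1→0, p:0→1
  Δ3: r:0→1
  (3Δ to stable)
t=9 Δ0: clk=1 v=0 r=1 x=1 u=1 q=0 p=1
  Δ1: clk:1→0
  (1Δ to stable)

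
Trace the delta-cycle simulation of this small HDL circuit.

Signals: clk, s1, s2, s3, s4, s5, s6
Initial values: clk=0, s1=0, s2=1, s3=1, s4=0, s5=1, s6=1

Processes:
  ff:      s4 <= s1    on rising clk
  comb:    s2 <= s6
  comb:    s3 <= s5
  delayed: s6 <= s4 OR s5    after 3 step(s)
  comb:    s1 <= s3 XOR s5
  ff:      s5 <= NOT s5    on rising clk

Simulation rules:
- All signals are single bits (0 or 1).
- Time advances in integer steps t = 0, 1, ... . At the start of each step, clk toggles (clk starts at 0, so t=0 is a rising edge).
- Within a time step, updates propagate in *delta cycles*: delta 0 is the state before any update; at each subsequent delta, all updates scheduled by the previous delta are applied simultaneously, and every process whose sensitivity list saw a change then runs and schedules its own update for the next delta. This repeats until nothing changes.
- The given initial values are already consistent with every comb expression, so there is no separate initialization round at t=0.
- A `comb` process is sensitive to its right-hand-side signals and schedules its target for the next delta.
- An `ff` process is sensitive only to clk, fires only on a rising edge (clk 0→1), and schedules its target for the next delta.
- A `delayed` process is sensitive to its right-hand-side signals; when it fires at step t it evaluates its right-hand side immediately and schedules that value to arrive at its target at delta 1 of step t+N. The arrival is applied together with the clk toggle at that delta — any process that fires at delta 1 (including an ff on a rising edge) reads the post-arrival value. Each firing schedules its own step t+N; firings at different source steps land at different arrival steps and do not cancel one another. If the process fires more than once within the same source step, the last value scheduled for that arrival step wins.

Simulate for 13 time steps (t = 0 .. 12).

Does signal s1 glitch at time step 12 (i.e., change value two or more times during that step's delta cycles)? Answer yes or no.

[bits: s3,s5,s4,s6,clk,s1,s2]
t=0: Δ0=1101001 Δ1=1101101 Δ2=1001101 Δ3=0001111 Δ4=0001101 | 4Δ
t=1: Δ0=0001101 Δ1=0001001 | 1Δ
t=2: Δ0=0001001 Δ1=0001101 Δ2=0101101 Δ3=1101111 Δ4=1101101 | 4Δ
t=3: Δ0=1101101 Δ1=1100001 Δ2=1100000 | 2Δ
t=4: Δ0=1100000 Δ1=1100100 Δ2=1000100 Δ3=0000110 Δ4=0000100 | 4Δ
t=5: Δ0=0000100 Δ1=0001000 Δ2=0001001 | 2Δ
t=6: Δ0=0001001 Δ1=0001101 Δ2=0101101 Δ3=1101111 Δ4=1101101 | 4Δ
t=7: Δ0=1101101 Δ1=1100001 Δ2=1100000 | 2Δ
t=8: Δ0=1100000 Δ1=1100100 Δ2=1000100 Δ3=0000110 Δ4=0000100 | 4Δ
t=9: Δ0=0000100 Δ1=0001000 Δ2=0001001 | 2Δ
t=10: Δ0=0001001 Δ1=0001101 Δ2=0101101 Δ3=1101111 Δ4=1101101 | 4Δ
t=11: Δ0=1101101 Δ1=1100001 Δ2=1100000 | 2Δ
t=12: Δ0=1100000 Δ1=1100100 Δ2=1000100 Δ3=0000110 Δ4=0000100 | 4Δ

yes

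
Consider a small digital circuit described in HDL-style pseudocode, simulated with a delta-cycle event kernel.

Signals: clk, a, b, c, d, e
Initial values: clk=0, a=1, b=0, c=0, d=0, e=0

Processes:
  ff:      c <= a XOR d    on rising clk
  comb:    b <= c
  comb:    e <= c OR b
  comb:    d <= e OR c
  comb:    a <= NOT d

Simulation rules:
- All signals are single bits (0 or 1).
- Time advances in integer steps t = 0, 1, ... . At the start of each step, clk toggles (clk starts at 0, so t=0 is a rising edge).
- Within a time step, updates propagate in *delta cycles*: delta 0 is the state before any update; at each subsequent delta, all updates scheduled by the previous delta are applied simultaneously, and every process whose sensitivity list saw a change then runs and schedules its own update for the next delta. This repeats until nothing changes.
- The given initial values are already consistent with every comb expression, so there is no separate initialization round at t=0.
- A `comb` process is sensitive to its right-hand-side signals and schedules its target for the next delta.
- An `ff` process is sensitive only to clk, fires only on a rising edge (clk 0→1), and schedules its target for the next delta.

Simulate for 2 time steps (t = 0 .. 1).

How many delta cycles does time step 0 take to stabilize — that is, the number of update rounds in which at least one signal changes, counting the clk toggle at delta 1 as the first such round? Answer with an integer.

4

t=0 Δ0: c=0 d=0 e=0 clk=0 b=0 a=1
  Δ1: clk:0→1
  Δ2: c:0→1
  Δ3: d:0→1, e:0→1, b:0→1
  Δ4: a:1→0
  (4Δ to stable)
t=1 Δ0: c=1 d=1 e=1 clk=1 b=1 a=0
  Δ1: clk:1→0
  (1Δ to stable)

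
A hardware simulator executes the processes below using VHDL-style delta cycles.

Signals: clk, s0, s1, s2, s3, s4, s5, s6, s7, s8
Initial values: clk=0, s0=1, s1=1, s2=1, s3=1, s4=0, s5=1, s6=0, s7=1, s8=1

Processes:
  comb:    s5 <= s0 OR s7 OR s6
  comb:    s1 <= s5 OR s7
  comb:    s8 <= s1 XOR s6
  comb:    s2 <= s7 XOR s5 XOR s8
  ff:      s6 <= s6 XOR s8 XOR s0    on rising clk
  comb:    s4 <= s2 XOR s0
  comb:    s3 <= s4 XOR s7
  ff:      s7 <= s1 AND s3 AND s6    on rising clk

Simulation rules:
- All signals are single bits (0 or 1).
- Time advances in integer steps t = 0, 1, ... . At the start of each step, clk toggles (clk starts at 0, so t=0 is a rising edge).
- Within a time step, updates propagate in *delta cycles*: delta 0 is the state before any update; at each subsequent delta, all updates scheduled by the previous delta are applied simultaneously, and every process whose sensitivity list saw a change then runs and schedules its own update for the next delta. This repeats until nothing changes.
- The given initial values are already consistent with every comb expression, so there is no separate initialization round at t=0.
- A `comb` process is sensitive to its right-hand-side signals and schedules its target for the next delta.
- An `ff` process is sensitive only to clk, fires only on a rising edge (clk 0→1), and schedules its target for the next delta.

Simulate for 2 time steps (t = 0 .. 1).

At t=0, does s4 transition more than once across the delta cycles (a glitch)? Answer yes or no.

no

[bits: s5,s6,s8,s3,s4,s7,s2,s0,clk,s1]
t=0: Δ0=1011011101 Δ1=1011011111 Δ2=1011001111 Δ3=1010000111 Δ4=1010100111 Δ5=1011100111 | 5Δ
t=1: Δ0=1011100111 Δ1=1011100101 | 1Δ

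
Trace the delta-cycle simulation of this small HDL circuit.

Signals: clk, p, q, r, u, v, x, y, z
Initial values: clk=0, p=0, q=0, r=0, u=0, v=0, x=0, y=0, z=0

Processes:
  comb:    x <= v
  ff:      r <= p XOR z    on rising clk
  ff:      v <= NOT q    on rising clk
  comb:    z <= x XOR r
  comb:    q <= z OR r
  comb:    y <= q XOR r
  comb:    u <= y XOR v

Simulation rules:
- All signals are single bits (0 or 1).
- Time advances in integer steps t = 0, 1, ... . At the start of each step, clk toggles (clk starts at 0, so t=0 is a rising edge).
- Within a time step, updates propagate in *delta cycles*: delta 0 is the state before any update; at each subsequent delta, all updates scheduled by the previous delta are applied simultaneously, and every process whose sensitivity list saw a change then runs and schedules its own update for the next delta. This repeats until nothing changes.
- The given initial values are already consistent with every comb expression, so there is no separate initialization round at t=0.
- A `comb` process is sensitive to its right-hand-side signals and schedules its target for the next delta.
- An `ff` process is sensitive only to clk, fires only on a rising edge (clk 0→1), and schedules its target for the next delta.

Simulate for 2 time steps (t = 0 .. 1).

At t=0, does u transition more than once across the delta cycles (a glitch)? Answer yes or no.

[bits: z,u,y,clk,r,p,v,q,x]
t=0: Δ0=000000000 Δ1=000100000 Δ2=000100100 Δ3=010100101 Δ4=110100101 Δ5=110100111 Δ6=111100111 Δ7=101100111 | 7Δ
t=1: Δ0=101100111 Δ1=101000111 | 1Δ

yes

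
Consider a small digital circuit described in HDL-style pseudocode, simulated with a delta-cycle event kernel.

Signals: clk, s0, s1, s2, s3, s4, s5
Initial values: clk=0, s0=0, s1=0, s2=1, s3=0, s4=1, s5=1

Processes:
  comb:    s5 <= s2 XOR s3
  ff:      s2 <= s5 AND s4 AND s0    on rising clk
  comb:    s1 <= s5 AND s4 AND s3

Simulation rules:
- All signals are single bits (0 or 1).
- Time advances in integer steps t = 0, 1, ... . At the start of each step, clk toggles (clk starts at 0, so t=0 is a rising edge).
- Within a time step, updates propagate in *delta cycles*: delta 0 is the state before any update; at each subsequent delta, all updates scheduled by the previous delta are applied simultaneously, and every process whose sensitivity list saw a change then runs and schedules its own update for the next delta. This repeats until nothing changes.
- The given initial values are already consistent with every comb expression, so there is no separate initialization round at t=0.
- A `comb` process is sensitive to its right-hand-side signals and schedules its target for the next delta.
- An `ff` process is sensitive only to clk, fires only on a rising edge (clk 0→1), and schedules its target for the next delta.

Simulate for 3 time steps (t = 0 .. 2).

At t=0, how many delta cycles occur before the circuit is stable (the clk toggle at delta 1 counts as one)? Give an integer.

3

t0.Δ0 s0=0 s3=0 s2=1 s5=1 clk=0 s1=0 s4=1
t0.Δ1 s0=0 s3=0 s2=1 s5=1 clk=1 s1=0 s4=1
t0.Δ2 s0=0 s3=0 s2=0 s5=1 clk=1 s1=0 s4=1
t0.Δ3 s0=0 s3=0 s2=0 s5=0 clk=1 s1=0 s4=1
t1.Δ0 s0=0 s3=0 s2=0 s5=0 clk=1 s1=0 s4=1
t1.Δ1 s0=0 s3=0 s2=0 s5=0 clk=0 s1=0 s4=1
t2.Δ0 s0=0 s3=0 s2=0 s5=0 clk=0 s1=0 s4=1
t2.Δ1 s0=0 s3=0 s2=0 s5=0 clk=1 s1=0 s4=1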